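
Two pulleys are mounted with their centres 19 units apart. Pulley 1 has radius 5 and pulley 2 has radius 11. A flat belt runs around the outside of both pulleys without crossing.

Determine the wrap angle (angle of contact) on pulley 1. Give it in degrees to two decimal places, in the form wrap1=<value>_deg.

wrap1=143.18_deg

open belt: β = asin((r2−r1)/C) = asin(6/19) = 18.4085°
wrap1 = π − 2β = 143.1830°
wrap2 = π + 2β = 216.8170°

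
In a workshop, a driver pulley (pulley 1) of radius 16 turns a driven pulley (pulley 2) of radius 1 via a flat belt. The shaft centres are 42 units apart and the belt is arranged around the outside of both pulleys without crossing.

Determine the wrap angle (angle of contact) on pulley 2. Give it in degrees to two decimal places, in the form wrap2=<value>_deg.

wrap2=138.15_deg

open belt: β = asin((r2−r1)/C) = asin(-15/42) = -20.9248°
wrap1 = π − 2β = 221.8497°
wrap2 = π + 2β = 138.1503°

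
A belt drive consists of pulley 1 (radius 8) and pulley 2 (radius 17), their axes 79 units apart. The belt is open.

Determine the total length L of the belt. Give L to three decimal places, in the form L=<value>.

open belt: β = asin((r2−r1)/C) = asin(9/79) = 6.5416°
wrap1 = π − 2β = 166.9169°
wrap2 = π + 2β = 193.0831°
tangent length = C·cosβ = 78.4857
L = r1·wrap1 + r2·wrap2 + 2·C·cosβ = 8·2.9132 + 17·3.3699 + 2·78.4857 = 237.5662

L=237.566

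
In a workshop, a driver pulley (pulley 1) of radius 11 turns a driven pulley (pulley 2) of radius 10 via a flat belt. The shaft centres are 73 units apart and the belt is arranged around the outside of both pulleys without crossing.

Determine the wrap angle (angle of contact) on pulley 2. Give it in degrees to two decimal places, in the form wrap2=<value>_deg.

wrap2=178.43_deg

open belt: β = asin((r2−r1)/C) = asin(-1/73) = -0.7849°
wrap1 = π − 2β = 181.5698°
wrap2 = π + 2β = 178.4302°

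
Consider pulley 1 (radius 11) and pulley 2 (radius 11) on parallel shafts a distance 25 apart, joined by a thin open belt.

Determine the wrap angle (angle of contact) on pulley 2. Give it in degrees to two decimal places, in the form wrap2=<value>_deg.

open belt: β = asin((r2−r1)/C) = asin(0/25) = 0.0000°
wrap1 = π − 2β = 180.0000°
wrap2 = π + 2β = 180.0000°

wrap2=180.00_deg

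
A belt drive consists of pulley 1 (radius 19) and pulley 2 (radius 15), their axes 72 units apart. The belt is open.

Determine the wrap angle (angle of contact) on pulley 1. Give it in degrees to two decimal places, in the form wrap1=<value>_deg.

open belt: β = asin((r2−r1)/C) = asin(-4/72) = -3.1847°
wrap1 = π − 2β = 186.3695°
wrap2 = π + 2β = 173.6305°

wrap1=186.37_deg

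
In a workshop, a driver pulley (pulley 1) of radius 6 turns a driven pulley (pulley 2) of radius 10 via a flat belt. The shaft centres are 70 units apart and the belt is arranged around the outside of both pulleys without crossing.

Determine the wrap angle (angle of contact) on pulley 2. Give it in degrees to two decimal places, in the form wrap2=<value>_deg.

wrap2=186.55_deg

open belt: β = asin((r2−r1)/C) = asin(4/70) = 3.2758°
wrap1 = π − 2β = 173.4483°
wrap2 = π + 2β = 186.5517°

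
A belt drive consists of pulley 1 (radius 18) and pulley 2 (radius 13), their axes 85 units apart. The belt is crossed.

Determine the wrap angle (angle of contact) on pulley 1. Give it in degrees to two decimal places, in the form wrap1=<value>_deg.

wrap1=222.78_deg

crossed belt: β = asin((r1+r2)/C) = asin(31/85) = 21.3895°
wrap1 = wrap2 = π + 2β = 222.7790°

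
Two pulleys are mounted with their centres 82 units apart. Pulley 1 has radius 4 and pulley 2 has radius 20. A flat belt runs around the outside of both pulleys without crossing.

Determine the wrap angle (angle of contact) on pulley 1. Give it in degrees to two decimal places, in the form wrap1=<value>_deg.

wrap1=157.50_deg

open belt: β = asin((r2−r1)/C) = asin(16/82) = 11.2518°
wrap1 = π − 2β = 157.4963°
wrap2 = π + 2β = 202.5037°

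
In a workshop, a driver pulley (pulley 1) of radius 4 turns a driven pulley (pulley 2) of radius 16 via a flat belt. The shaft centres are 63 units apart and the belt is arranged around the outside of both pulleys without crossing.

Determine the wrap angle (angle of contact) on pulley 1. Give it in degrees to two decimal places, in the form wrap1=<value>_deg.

open belt: β = asin((r2−r1)/C) = asin(12/63) = 10.9806°
wrap1 = π − 2β = 158.0388°
wrap2 = π + 2β = 201.9612°

wrap1=158.04_deg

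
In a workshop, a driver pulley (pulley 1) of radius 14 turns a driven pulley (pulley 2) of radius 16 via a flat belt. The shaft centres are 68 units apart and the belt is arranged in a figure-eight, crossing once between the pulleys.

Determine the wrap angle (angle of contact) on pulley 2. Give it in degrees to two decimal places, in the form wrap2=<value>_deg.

crossed belt: β = asin((r1+r2)/C) = asin(30/68) = 26.1790°
wrap1 = wrap2 = π + 2β = 232.3579°

wrap2=232.36_deg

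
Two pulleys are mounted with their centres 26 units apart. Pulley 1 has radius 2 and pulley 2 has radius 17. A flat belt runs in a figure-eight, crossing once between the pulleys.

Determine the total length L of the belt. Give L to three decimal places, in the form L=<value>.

crossed belt: β = asin((r1+r2)/C) = asin(19/26) = 46.9509°
wrap1 = wrap2 = π + 2β = 273.9018°
tangent length = C·cosβ = 17.7482
L = (r1+r2)·wrap + 2·C·cosβ = 19·4.7805 + 2·17.7482 = 126.3258

L=126.326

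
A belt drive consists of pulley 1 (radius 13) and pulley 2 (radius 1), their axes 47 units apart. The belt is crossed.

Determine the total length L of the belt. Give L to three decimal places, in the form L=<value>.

L=142.184

crossed belt: β = asin((r1+r2)/C) = asin(14/47) = 17.3299°
wrap1 = wrap2 = π + 2β = 214.6597°
tangent length = C·cosβ = 44.8665
L = (r1+r2)·wrap + 2·C·cosβ = 14·3.7465 + 2·44.8665 = 142.1842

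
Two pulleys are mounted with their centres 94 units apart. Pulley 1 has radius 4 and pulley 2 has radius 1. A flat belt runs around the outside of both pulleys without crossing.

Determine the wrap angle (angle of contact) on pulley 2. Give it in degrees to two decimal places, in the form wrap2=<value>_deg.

open belt: β = asin((r2−r1)/C) = asin(-3/94) = -1.8289°
wrap1 = π − 2β = 183.6578°
wrap2 = π + 2β = 176.3422°

wrap2=176.34_deg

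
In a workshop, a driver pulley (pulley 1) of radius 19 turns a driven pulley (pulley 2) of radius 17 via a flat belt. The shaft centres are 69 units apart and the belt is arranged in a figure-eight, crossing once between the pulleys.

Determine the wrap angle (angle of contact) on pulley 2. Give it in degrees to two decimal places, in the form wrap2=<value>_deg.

wrap2=242.90_deg

crossed belt: β = asin((r1+r2)/C) = asin(36/69) = 31.4490°
wrap1 = wrap2 = π + 2β = 242.8980°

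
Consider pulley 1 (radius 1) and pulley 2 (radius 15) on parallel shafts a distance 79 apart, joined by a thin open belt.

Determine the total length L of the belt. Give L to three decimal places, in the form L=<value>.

L=210.753

open belt: β = asin((r2−r1)/C) = asin(14/79) = 10.2076°
wrap1 = π − 2β = 159.5848°
wrap2 = π + 2β = 200.4152°
tangent length = C·cosβ = 77.7496
L = r1·wrap1 + r2·wrap2 + 2·C·cosβ = 1·2.7853 + 15·3.4979 + 2·77.7496 = 210.7531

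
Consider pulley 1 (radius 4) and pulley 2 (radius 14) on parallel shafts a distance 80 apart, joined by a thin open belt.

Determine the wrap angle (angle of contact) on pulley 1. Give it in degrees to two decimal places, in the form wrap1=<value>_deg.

wrap1=165.64_deg

open belt: β = asin((r2−r1)/C) = asin(10/80) = 7.1808°
wrap1 = π − 2β = 165.6385°
wrap2 = π + 2β = 194.3615°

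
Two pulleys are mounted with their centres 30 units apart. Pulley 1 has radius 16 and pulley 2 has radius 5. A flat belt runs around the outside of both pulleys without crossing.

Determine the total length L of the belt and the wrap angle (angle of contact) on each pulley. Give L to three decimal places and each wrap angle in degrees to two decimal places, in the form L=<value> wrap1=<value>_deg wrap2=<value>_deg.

L=130.054 wrap1=223.02_deg wrap2=136.98_deg

open belt: β = asin((r2−r1)/C) = asin(-11/30) = -21.5102°
wrap1 = π − 2β = 223.0204°
wrap2 = π + 2β = 136.9796°
tangent length = C·cosβ = 27.9106
L = r1·wrap1 + r2·wrap2 + 2·C·cosβ = 16·3.8924 + 5·2.3907 + 2·27.9106 = 130.0539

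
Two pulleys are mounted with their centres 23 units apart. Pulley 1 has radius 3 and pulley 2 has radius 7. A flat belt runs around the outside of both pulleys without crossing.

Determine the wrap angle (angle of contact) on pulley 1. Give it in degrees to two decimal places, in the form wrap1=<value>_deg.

open belt: β = asin((r2−r1)/C) = asin(4/23) = 10.0154°
wrap1 = π − 2β = 159.9692°
wrap2 = π + 2β = 200.0308°

wrap1=159.97_deg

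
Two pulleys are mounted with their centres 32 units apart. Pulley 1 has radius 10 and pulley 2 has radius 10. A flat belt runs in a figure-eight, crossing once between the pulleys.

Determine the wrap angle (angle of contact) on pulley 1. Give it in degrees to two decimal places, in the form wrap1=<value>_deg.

crossed belt: β = asin((r1+r2)/C) = asin(20/32) = 38.6822°
wrap1 = wrap2 = π + 2β = 257.3644°

wrap1=257.36_deg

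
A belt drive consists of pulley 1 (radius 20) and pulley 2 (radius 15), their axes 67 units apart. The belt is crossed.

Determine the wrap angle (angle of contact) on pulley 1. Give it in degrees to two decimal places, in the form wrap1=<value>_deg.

crossed belt: β = asin((r1+r2)/C) = asin(35/67) = 31.4926°
wrap1 = wrap2 = π + 2β = 242.9851°

wrap1=242.99_deg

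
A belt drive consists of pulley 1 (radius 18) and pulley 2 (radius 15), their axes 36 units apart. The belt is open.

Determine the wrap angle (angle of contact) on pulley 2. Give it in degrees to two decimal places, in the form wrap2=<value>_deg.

wrap2=170.44_deg

open belt: β = asin((r2−r1)/C) = asin(-3/36) = -4.7802°
wrap1 = π − 2β = 189.5604°
wrap2 = π + 2β = 170.4396°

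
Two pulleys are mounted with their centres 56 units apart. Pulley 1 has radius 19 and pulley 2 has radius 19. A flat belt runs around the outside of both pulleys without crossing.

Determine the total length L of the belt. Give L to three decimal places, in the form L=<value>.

L=231.381

open belt: β = asin((r2−r1)/C) = asin(0/56) = 0.0000°
wrap1 = π − 2β = 180.0000°
wrap2 = π + 2β = 180.0000°
tangent length = C·cosβ = 56.0000
L = r1·wrap1 + r2·wrap2 + 2·C·cosβ = 19·3.1416 + 19·3.1416 + 2·56.0000 = 231.3805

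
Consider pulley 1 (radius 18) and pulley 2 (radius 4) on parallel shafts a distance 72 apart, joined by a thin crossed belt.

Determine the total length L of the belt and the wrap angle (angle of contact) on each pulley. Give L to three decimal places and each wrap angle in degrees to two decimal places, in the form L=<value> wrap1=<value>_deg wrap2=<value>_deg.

L=219.891 wrap1=215.58_deg wrap2=215.58_deg

crossed belt: β = asin((r1+r2)/C) = asin(22/72) = 17.7916°
wrap1 = wrap2 = π + 2β = 215.5832°
tangent length = C·cosβ = 68.5565
L = (r1+r2)·wrap + 2·C·cosβ = 22·3.7626 + 2·68.5565 = 219.8911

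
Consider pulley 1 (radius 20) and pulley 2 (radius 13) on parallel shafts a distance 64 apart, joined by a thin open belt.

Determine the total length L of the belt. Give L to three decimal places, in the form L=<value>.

open belt: β = asin((r2−r1)/C) = asin(-7/64) = -6.2793°
wrap1 = π − 2β = 192.5586°
wrap2 = π + 2β = 167.4414°
tangent length = C·cosβ = 63.6160
L = r1·wrap1 + r2·wrap2 + 2·C·cosβ = 20·3.3608 + 13·2.9224 + 2·63.6160 = 232.4389

L=232.439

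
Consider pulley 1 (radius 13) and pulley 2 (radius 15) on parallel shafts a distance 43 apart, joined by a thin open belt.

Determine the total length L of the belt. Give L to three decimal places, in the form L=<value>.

open belt: β = asin((r2−r1)/C) = asin(2/43) = 2.6659°
wrap1 = π − 2β = 174.6682°
wrap2 = π + 2β = 185.3318°
tangent length = C·cosβ = 42.9535
L = r1·wrap1 + r2·wrap2 + 2·C·cosβ = 13·3.0485 + 15·3.2346 + 2·42.9535 = 174.0576

L=174.058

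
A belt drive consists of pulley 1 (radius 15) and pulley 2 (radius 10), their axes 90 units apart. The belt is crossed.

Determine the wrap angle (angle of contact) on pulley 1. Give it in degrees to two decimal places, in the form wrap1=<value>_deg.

wrap1=212.26_deg

crossed belt: β = asin((r1+r2)/C) = asin(25/90) = 16.1276°
wrap1 = wrap2 = π + 2β = 212.2552°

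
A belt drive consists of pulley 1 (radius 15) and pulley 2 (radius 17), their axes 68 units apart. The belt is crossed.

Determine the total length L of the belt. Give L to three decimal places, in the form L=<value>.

L=251.888

crossed belt: β = asin((r1+r2)/C) = asin(32/68) = 28.0725°
wrap1 = wrap2 = π + 2β = 236.1450°
tangent length = C·cosβ = 60.0000
L = (r1+r2)·wrap + 2·C·cosβ = 32·4.1215 + 2·60.0000 = 251.8882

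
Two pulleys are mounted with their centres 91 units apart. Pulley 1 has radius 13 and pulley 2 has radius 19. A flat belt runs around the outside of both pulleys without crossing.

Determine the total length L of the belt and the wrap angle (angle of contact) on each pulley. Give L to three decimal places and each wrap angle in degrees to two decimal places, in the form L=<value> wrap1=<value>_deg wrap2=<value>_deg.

open belt: β = asin((r2−r1)/C) = asin(6/91) = 3.7805°
wrap1 = π − 2β = 172.4390°
wrap2 = π + 2β = 187.5610°
tangent length = C·cosβ = 90.8020
L = r1·wrap1 + r2·wrap2 + 2·C·cosβ = 13·3.0096 + 19·3.2736 + 2·90.8020 = 282.9267

L=282.927 wrap1=172.44_deg wrap2=187.56_deg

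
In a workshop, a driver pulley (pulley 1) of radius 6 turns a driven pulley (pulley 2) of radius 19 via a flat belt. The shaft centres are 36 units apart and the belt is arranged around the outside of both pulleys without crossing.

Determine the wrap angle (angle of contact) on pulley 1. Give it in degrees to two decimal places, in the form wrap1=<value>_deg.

wrap1=137.66_deg

open belt: β = asin((r2−r1)/C) = asin(13/36) = 21.1684°
wrap1 = π − 2β = 137.6631°
wrap2 = π + 2β = 222.3369°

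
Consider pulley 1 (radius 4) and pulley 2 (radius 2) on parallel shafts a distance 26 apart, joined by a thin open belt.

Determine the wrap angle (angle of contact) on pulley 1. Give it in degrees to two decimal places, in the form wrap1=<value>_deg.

wrap1=188.82_deg

open belt: β = asin((r2−r1)/C) = asin(-2/26) = -4.4117°
wrap1 = π − 2β = 188.8235°
wrap2 = π + 2β = 171.1765°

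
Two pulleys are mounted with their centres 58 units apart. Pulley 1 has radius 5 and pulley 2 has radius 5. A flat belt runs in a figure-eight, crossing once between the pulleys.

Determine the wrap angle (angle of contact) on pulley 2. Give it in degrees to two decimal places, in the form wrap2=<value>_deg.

crossed belt: β = asin((r1+r2)/C) = asin(10/58) = 9.9282°
wrap1 = wrap2 = π + 2β = 199.8564°

wrap2=199.86_deg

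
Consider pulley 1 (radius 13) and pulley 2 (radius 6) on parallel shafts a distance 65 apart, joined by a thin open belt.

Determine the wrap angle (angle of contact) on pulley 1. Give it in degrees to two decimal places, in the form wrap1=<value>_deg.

open belt: β = asin((r2−r1)/C) = asin(-7/65) = -6.1823°
wrap1 = π − 2β = 192.3646°
wrap2 = π + 2β = 167.6354°

wrap1=192.36_deg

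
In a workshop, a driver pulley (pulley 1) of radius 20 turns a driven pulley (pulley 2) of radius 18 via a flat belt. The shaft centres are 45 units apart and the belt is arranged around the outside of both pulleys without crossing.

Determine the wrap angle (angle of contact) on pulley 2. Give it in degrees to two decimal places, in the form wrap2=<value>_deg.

open belt: β = asin((r2−r1)/C) = asin(-2/45) = -2.5473°
wrap1 = π − 2β = 185.0946°
wrap2 = π + 2β = 174.9054°

wrap2=174.91_deg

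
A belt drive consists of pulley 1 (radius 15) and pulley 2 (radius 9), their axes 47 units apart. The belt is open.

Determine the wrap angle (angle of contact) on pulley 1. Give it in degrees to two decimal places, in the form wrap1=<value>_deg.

open belt: β = asin((r2−r1)/C) = asin(-6/47) = -7.3344°
wrap1 = π − 2β = 194.6687°
wrap2 = π + 2β = 165.3313°

wrap1=194.67_deg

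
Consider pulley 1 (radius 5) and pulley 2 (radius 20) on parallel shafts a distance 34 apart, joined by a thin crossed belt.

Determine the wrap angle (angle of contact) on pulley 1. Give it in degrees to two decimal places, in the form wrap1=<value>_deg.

wrap1=274.66_deg

crossed belt: β = asin((r1+r2)/C) = asin(25/34) = 47.3321°
wrap1 = wrap2 = π + 2β = 274.6641°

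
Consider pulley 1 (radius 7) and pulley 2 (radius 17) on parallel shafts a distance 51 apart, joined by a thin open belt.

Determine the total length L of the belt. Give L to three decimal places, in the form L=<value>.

L=179.365

open belt: β = asin((r2−r1)/C) = asin(10/51) = 11.3077°
wrap1 = π − 2β = 157.3845°
wrap2 = π + 2β = 202.6155°
tangent length = C·cosβ = 50.0100
L = r1·wrap1 + r2·wrap2 + 2·C·cosβ = 7·2.7469 + 17·3.5363 + 2·50.0100 = 179.3654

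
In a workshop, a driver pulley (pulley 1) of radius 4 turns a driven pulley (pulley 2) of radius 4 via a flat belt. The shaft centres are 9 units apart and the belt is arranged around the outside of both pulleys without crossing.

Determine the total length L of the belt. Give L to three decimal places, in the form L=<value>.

L=43.133

open belt: β = asin((r2−r1)/C) = asin(0/9) = 0.0000°
wrap1 = π − 2β = 180.0000°
wrap2 = π + 2β = 180.0000°
tangent length = C·cosβ = 9.0000
L = r1·wrap1 + r2·wrap2 + 2·C·cosβ = 4·3.1416 + 4·3.1416 + 2·9.0000 = 43.1327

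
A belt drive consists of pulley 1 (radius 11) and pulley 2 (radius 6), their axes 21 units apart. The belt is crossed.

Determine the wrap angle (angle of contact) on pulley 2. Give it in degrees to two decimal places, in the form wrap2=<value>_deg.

wrap2=288.10_deg

crossed belt: β = asin((r1+r2)/C) = asin(17/21) = 54.0494°
wrap1 = wrap2 = π + 2β = 288.0989°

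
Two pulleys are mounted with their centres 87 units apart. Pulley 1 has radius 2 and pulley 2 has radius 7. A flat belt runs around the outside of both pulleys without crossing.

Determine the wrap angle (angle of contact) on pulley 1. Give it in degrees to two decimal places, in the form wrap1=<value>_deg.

wrap1=173.41_deg

open belt: β = asin((r2−r1)/C) = asin(5/87) = 3.2947°
wrap1 = π − 2β = 173.4106°
wrap2 = π + 2β = 186.5894°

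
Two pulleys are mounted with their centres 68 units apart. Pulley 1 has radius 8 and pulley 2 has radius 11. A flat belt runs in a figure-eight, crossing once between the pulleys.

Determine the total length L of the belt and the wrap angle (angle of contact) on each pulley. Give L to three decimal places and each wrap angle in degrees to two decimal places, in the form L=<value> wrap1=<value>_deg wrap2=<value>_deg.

L=201.034 wrap1=212.45_deg wrap2=212.45_deg

crossed belt: β = asin((r1+r2)/C) = asin(19/68) = 16.2251°
wrap1 = wrap2 = π + 2β = 212.4502°
tangent length = C·cosβ = 65.2917
L = (r1+r2)·wrap + 2·C·cosβ = 19·3.7080 + 2·65.2917 = 201.0345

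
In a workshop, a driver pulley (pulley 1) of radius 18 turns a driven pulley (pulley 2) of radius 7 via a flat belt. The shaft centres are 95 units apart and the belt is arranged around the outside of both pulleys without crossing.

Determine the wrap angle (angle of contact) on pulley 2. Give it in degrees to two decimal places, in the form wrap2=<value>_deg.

open belt: β = asin((r2−r1)/C) = asin(-11/95) = -6.6492°
wrap1 = π − 2β = 193.2983°
wrap2 = π + 2β = 166.7017°

wrap2=166.70_deg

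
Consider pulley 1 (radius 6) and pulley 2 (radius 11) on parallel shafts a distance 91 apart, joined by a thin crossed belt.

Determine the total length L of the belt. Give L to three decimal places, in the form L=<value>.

L=238.592

crossed belt: β = asin((r1+r2)/C) = asin(17/91) = 10.7669°
wrap1 = wrap2 = π + 2β = 201.5337°
tangent length = C·cosβ = 89.3980
L = (r1+r2)·wrap + 2·C·cosβ = 17·3.5174 + 2·89.3980 = 238.5922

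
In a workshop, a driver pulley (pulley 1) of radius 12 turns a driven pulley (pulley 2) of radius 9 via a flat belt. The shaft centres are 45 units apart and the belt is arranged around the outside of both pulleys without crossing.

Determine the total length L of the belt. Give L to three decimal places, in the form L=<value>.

L=156.174

open belt: β = asin((r2−r1)/C) = asin(-3/45) = -3.8226°
wrap1 = π − 2β = 187.6451°
wrap2 = π + 2β = 172.3549°
tangent length = C·cosβ = 44.8999
L = r1·wrap1 + r2·wrap2 + 2·C·cosβ = 12·3.2750 + 9·3.0082 + 2·44.8999 = 156.1735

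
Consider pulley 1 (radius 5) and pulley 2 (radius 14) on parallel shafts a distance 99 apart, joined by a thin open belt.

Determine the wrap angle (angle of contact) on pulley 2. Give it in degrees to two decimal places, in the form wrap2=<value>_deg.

wrap2=190.43_deg

open belt: β = asin((r2−r1)/C) = asin(9/99) = 5.2159°
wrap1 = π − 2β = 169.5682°
wrap2 = π + 2β = 190.4318°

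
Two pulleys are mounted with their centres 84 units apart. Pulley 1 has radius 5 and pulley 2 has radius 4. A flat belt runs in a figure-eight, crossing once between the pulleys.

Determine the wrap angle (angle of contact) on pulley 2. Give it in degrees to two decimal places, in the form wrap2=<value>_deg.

wrap2=192.30_deg

crossed belt: β = asin((r1+r2)/C) = asin(9/84) = 6.1506°
wrap1 = wrap2 = π + 2β = 192.3013°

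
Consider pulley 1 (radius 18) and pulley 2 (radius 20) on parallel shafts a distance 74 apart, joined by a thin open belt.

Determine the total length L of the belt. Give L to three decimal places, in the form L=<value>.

L=267.435

open belt: β = asin((r2−r1)/C) = asin(2/74) = 1.5487°
wrap1 = π − 2β = 176.9026°
wrap2 = π + 2β = 183.0974°
tangent length = C·cosβ = 73.9730
L = r1·wrap1 + r2·wrap2 + 2·C·cosβ = 18·3.0875 + 20·3.1957 + 2·73.9730 = 267.4346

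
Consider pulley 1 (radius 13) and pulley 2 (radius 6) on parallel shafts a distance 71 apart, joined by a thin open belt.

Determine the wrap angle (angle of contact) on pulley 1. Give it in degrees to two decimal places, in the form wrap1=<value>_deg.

open belt: β = asin((r2−r1)/C) = asin(-7/71) = -5.6581°
wrap1 = π − 2β = 191.3161°
wrap2 = π + 2β = 168.6839°

wrap1=191.32_deg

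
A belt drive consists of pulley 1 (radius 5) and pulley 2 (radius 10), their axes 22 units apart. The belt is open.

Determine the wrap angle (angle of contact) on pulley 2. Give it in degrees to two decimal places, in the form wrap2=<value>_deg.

wrap2=206.27_deg

open belt: β = asin((r2−r1)/C) = asin(5/22) = 13.1366°
wrap1 = π − 2β = 153.7269°
wrap2 = π + 2β = 206.2731°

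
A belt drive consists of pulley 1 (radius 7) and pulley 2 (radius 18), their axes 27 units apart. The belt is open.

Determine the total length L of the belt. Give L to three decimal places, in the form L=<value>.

open belt: β = asin((r2−r1)/C) = asin(11/27) = 24.0421°
wrap1 = π − 2β = 131.9158°
wrap2 = π + 2β = 228.0842°
tangent length = C·cosβ = 24.6577
L = r1·wrap1 + r2·wrap2 + 2·C·cosβ = 7·2.3024 + 18·3.9808 + 2·24.6577 = 137.0866

L=137.087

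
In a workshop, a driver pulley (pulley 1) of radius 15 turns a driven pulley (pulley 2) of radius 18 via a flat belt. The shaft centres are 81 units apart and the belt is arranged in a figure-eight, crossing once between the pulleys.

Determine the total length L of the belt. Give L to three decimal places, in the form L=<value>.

crossed belt: β = asin((r1+r2)/C) = asin(33/81) = 24.0421°
wrap1 = wrap2 = π + 2β = 228.0842°
tangent length = C·cosβ = 73.9730
L = (r1+r2)·wrap + 2·C·cosβ = 33·3.9808 + 2·73.9730 = 279.3130

L=279.313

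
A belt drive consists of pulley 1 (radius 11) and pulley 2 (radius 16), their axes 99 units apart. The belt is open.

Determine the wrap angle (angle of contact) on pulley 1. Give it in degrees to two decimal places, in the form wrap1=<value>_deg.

open belt: β = asin((r2−r1)/C) = asin(5/99) = 2.8950°
wrap1 = π − 2β = 174.2101°
wrap2 = π + 2β = 185.7899°

wrap1=174.21_deg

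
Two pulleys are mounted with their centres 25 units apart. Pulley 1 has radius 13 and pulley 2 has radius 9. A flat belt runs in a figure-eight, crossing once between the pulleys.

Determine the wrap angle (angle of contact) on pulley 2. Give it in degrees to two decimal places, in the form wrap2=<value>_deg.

wrap2=303.28_deg

crossed belt: β = asin((r1+r2)/C) = asin(22/25) = 61.6424°
wrap1 = wrap2 = π + 2β = 303.2847°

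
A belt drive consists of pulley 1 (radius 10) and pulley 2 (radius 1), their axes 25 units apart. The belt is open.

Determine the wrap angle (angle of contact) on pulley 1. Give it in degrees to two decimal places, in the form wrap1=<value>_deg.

wrap1=222.20_deg

open belt: β = asin((r2−r1)/C) = asin(-9/25) = -21.1002°
wrap1 = π − 2β = 222.2004°
wrap2 = π + 2β = 137.7996°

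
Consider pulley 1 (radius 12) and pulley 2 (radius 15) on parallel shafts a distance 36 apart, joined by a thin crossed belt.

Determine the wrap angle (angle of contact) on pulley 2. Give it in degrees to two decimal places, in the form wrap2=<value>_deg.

wrap2=277.18_deg

crossed belt: β = asin((r1+r2)/C) = asin(27/36) = 48.5904°
wrap1 = wrap2 = π + 2β = 277.1808°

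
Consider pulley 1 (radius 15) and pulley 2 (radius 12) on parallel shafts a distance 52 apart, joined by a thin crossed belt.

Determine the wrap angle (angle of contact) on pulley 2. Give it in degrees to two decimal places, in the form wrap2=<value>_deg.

wrap2=242.56_deg

crossed belt: β = asin((r1+r2)/C) = asin(27/52) = 31.2807°
wrap1 = wrap2 = π + 2β = 242.5613°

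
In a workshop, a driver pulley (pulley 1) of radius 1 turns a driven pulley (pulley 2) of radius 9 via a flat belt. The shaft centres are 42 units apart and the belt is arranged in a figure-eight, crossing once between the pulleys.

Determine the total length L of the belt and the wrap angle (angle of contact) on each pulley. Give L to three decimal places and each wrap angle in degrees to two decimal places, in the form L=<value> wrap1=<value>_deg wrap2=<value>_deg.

L=117.808 wrap1=207.55_deg wrap2=207.55_deg

crossed belt: β = asin((r1+r2)/C) = asin(10/42) = 13.7741°
wrap1 = wrap2 = π + 2β = 207.5483°
tangent length = C·cosβ = 40.7922
L = (r1+r2)·wrap + 2·C·cosβ = 10·3.6224 + 2·40.7922 = 117.8083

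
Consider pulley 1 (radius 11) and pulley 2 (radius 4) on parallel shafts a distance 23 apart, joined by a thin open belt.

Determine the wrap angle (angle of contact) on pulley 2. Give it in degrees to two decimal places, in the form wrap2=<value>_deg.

wrap2=144.56_deg

open belt: β = asin((r2−r1)/C) = asin(-7/23) = -17.7189°
wrap1 = π − 2β = 215.4379°
wrap2 = π + 2β = 144.5621°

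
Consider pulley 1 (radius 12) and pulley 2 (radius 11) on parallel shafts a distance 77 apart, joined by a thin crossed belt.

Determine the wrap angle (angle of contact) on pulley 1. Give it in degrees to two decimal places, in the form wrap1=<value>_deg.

wrap1=214.76_deg

crossed belt: β = asin((r1+r2)/C) = asin(23/77) = 17.3796°
wrap1 = wrap2 = π + 2β = 214.7592°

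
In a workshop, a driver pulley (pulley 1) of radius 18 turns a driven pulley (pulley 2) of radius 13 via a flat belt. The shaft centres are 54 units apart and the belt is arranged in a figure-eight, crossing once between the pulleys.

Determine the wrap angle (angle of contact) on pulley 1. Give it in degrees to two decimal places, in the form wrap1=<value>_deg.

crossed belt: β = asin((r1+r2)/C) = asin(31/54) = 35.0348°
wrap1 = wrap2 = π + 2β = 250.0696°

wrap1=250.07_deg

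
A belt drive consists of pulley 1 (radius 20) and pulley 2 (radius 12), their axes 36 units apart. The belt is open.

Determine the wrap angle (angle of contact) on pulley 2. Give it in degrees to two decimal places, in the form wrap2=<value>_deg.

open belt: β = asin((r2−r1)/C) = asin(-8/36) = -12.8396°
wrap1 = π − 2β = 205.6792°
wrap2 = π + 2β = 154.3208°

wrap2=154.32_deg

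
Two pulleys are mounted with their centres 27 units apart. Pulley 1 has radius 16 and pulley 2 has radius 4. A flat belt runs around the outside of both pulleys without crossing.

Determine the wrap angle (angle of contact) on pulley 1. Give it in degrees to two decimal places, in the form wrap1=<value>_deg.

open belt: β = asin((r2−r1)/C) = asin(-12/27) = -26.3878°
wrap1 = π − 2β = 232.7756°
wrap2 = π + 2β = 127.2244°

wrap1=232.78_deg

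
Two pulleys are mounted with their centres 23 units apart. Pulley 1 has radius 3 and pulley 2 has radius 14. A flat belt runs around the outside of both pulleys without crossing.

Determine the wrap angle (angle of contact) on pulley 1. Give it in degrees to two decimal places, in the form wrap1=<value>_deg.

wrap1=122.86_deg

open belt: β = asin((r2−r1)/C) = asin(11/23) = 28.5719°
wrap1 = π − 2β = 122.8562°
wrap2 = π + 2β = 237.1438°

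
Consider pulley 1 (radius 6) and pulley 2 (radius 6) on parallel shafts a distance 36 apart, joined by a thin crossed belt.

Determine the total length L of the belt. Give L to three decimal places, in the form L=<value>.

L=113.737

crossed belt: β = asin((r1+r2)/C) = asin(12/36) = 19.4712°
wrap1 = wrap2 = π + 2β = 218.9424°
tangent length = C·cosβ = 33.9411
L = (r1+r2)·wrap + 2·C·cosβ = 12·3.8213 + 2·33.9411 = 113.7374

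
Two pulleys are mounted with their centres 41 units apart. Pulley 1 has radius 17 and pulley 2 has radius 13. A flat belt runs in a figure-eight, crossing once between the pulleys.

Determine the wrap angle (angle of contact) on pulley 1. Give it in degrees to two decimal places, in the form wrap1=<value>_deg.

crossed belt: β = asin((r1+r2)/C) = asin(30/41) = 47.0297°
wrap1 = wrap2 = π + 2β = 274.0594°

wrap1=274.06_deg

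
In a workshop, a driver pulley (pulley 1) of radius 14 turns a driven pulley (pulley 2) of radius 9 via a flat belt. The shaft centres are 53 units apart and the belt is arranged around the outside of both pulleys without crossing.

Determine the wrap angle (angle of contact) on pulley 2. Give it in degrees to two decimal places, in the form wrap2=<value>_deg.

wrap2=169.17_deg

open belt: β = asin((r2−r1)/C) = asin(-5/53) = -5.4133°
wrap1 = π − 2β = 190.8266°
wrap2 = π + 2β = 169.1734°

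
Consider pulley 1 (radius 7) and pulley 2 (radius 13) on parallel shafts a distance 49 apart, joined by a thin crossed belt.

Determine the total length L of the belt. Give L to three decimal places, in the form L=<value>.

crossed belt: β = asin((r1+r2)/C) = asin(20/49) = 24.0895°
wrap1 = wrap2 = π + 2β = 228.1790°
tangent length = C·cosβ = 44.7325
L = (r1+r2)·wrap + 2·C·cosβ = 20·3.9825 + 2·44.7325 = 169.1146

L=169.115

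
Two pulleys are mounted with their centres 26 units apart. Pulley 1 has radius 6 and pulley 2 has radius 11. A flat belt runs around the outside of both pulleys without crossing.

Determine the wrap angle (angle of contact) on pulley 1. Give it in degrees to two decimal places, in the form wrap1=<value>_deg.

open belt: β = asin((r2−r1)/C) = asin(5/26) = 11.0875°
wrap1 = π − 2β = 157.8250°
wrap2 = π + 2β = 202.1750°

wrap1=157.83_deg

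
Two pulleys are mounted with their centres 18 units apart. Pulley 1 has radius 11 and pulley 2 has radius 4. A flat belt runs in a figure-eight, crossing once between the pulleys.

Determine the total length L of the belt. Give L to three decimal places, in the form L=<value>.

crossed belt: β = asin((r1+r2)/C) = asin(15/18) = 56.4427°
wrap1 = wrap2 = π + 2β = 292.8854°
tangent length = C·cosβ = 9.9499
L = (r1+r2)·wrap + 2·C·cosβ = 15·5.1118 + 2·9.9499 = 96.5770

L=96.577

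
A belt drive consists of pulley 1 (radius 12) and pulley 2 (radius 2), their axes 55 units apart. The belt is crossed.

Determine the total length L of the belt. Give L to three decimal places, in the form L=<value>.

L=157.566

crossed belt: β = asin((r1+r2)/C) = asin(14/55) = 14.7467°
wrap1 = wrap2 = π + 2β = 209.4933°
tangent length = C·cosβ = 53.1883
L = (r1+r2)·wrap + 2·C·cosβ = 14·3.6563 + 2·53.1883 = 157.5656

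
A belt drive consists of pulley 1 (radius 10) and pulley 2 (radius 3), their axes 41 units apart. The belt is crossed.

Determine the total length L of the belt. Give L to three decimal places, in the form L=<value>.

crossed belt: β = asin((r1+r2)/C) = asin(13/41) = 18.4860°
wrap1 = wrap2 = π + 2β = 216.9720°
tangent length = C·cosβ = 38.8844
L = (r1+r2)·wrap + 2·C·cosβ = 13·3.7869 + 2·38.8844 = 126.9983

L=126.998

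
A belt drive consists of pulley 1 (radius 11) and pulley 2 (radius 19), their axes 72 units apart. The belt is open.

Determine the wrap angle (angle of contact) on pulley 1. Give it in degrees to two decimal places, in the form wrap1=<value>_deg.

wrap1=167.24_deg

open belt: β = asin((r2−r1)/C) = asin(8/72) = 6.3794°
wrap1 = π − 2β = 167.2413°
wrap2 = π + 2β = 192.7587°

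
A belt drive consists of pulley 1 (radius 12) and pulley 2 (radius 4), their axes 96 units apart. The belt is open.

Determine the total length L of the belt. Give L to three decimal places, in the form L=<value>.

L=242.933

open belt: β = asin((r2−r1)/C) = asin(-8/96) = -4.7802°
wrap1 = π − 2β = 189.5604°
wrap2 = π + 2β = 170.4396°
tangent length = C·cosβ = 95.6661
L = r1·wrap1 + r2·wrap2 + 2·C·cosβ = 12·3.3085 + 4·2.9747 + 2·95.6661 = 242.9325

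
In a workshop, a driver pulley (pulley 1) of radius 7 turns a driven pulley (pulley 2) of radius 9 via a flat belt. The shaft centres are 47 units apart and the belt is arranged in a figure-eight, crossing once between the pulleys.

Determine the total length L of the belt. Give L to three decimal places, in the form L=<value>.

crossed belt: β = asin((r1+r2)/C) = asin(16/47) = 19.9028°
wrap1 = wrap2 = π + 2β = 219.8056°
tangent length = C·cosβ = 44.1928
L = (r1+r2)·wrap + 2·C·cosβ = 16·3.8363 + 2·44.1928 = 149.7668

L=149.767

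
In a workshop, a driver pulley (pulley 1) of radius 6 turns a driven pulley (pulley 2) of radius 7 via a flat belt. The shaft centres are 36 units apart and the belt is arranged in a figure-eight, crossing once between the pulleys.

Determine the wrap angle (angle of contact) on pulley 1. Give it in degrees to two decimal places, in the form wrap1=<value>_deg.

crossed belt: β = asin((r1+r2)/C) = asin(13/36) = 21.1684°
wrap1 = wrap2 = π + 2β = 222.3369°

wrap1=222.34_deg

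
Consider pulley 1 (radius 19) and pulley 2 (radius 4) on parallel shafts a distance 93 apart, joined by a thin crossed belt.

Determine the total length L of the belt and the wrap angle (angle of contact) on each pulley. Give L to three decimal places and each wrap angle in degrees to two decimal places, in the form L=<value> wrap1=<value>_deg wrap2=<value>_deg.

L=263.974 wrap1=208.64_deg wrap2=208.64_deg

crossed belt: β = asin((r1+r2)/C) = asin(23/93) = 14.3185°
wrap1 = wrap2 = π + 2β = 208.6370°
tangent length = C·cosβ = 90.1110
L = (r1+r2)·wrap + 2·C·cosβ = 23·3.6414 + 2·90.1110 = 263.9743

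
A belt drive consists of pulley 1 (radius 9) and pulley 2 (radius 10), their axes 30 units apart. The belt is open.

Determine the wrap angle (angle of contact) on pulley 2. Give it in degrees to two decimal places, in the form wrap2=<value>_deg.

open belt: β = asin((r2−r1)/C) = asin(1/30) = 1.9102°
wrap1 = π − 2β = 176.1796°
wrap2 = π + 2β = 183.8204°

wrap2=183.82_deg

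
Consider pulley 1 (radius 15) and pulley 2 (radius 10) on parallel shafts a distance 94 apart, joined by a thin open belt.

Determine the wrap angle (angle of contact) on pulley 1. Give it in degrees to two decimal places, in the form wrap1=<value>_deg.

open belt: β = asin((r2−r1)/C) = asin(-5/94) = -3.0491°
wrap1 = π − 2β = 186.0982°
wrap2 = π + 2β = 173.9018°

wrap1=186.10_deg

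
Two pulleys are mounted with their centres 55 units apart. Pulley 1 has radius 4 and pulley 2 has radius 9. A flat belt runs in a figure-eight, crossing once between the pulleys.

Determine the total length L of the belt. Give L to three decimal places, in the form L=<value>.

crossed belt: β = asin((r1+r2)/C) = asin(13/55) = 13.6720°
wrap1 = wrap2 = π + 2β = 207.3440°
tangent length = C·cosβ = 53.4416
L = (r1+r2)·wrap + 2·C·cosβ = 13·3.6188 + 2·53.4416 = 153.9280

L=153.928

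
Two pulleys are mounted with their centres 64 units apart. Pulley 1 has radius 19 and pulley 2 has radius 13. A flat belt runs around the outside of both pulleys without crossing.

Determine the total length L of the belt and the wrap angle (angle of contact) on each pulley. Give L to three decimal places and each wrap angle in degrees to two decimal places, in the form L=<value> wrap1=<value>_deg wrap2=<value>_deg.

L=229.094 wrap1=190.76_deg wrap2=169.24_deg

open belt: β = asin((r2−r1)/C) = asin(-6/64) = -5.3794°
wrap1 = π − 2β = 190.7588°
wrap2 = π + 2β = 169.2412°
tangent length = C·cosβ = 63.7181
L = r1·wrap1 + r2·wrap2 + 2·C·cosβ = 19·3.3294 + 13·2.9538 + 2·63.7181 = 229.0939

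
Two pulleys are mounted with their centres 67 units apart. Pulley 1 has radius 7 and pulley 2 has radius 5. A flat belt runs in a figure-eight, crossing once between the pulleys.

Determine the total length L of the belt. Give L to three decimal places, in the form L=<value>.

crossed belt: β = asin((r1+r2)/C) = asin(12/67) = 10.3176°
wrap1 = wrap2 = π + 2β = 200.6352°
tangent length = C·cosβ = 65.9166
L = (r1+r2)·wrap + 2·C·cosβ = 12·3.5017 + 2·65.9166 = 173.8542

L=173.854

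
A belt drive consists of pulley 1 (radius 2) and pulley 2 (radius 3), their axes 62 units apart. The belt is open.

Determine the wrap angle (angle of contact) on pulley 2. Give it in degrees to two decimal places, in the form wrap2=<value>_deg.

open belt: β = asin((r2−r1)/C) = asin(1/62) = 0.9242°
wrap1 = π − 2β = 178.1517°
wrap2 = π + 2β = 181.8483°

wrap2=181.85_deg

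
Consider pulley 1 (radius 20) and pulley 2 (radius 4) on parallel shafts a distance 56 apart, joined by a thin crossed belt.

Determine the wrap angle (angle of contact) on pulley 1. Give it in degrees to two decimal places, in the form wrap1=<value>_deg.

wrap1=230.75_deg

crossed belt: β = asin((r1+r2)/C) = asin(24/56) = 25.3769°
wrap1 = wrap2 = π + 2β = 230.7539°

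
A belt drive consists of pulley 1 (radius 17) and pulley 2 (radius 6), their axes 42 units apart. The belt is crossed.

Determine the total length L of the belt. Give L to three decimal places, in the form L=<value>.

L=169.200

crossed belt: β = asin((r1+r2)/C) = asin(23/42) = 33.2038°
wrap1 = wrap2 = π + 2β = 246.4076°
tangent length = C·cosβ = 35.1426
L = (r1+r2)·wrap + 2·C·cosβ = 23·4.3006 + 2·35.1426 = 169.1995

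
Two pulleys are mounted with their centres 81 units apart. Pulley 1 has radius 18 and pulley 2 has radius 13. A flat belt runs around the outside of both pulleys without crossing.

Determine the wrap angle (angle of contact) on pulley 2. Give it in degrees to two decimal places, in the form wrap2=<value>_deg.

open belt: β = asin((r2−r1)/C) = asin(-5/81) = -3.5390°
wrap1 = π − 2β = 187.0781°
wrap2 = π + 2β = 172.9219°

wrap2=172.92_deg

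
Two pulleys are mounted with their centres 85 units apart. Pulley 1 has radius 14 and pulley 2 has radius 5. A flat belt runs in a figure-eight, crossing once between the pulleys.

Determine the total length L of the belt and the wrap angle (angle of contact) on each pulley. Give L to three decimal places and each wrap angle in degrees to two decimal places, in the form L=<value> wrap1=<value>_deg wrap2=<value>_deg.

crossed belt: β = asin((r1+r2)/C) = asin(19/85) = 12.9164°
wrap1 = wrap2 = π + 2β = 205.8328°
tangent length = C·cosβ = 82.8493
L = (r1+r2)·wrap + 2·C·cosβ = 19·3.5925 + 2·82.8493 = 233.9553

L=233.955 wrap1=205.83_deg wrap2=205.83_deg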